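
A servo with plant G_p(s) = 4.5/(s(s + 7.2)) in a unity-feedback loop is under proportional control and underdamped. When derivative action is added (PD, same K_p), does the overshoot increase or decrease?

With PD the characteristic equation becomes s² + (a + K·K_d)s + K·K_p = 0; the damping term grows, ζ rises, overshoot falls.

decrease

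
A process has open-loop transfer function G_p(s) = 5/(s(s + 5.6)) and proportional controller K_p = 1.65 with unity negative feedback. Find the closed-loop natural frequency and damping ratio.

ω_n = 2.87 rad/s, ζ = 0.975

1 + K_p·G_p(s) = 0 gives s² + 5.6s + 8.25 = 0.
Matching s² + 2ζω_n s + ω_n²: ω_n = √8.25 = 2.872 rad/s and 2ζω_n = 5.6, so ζ = 5.6/(2·2.872) = 0.975.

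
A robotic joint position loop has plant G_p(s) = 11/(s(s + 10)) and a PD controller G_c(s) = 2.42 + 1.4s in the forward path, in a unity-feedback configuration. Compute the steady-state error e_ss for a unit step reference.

The open loop G_c(s)G_p(s) has a pole at the origin (type 1), so the static position error constant is infinite and e_ss = 1/(1+∞) = 0.

0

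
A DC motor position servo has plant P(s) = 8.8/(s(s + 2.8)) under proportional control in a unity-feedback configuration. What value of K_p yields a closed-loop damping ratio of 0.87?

Closed-loop characteristic equation: s² + 2.8s + K_p·8.8 = 0.
So ω_n = √(8.8K_p) and 2ζω_n = 2.8, giving ζ = 2.8/(2√(8.8K_p)).
Setting ζ = 0.87: √(8.8K_p) = 2.8/(2·0.87) = 1.609, so K_p = 2.59/8.8 = 0.294.

K_p = 0.294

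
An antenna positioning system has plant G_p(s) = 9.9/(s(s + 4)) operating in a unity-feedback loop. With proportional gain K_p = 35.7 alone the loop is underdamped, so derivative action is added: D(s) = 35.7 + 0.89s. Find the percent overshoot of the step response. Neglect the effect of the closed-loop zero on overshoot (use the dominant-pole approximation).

Forward path: (35.7 + 0.89s)·9.9/(s(s+4)). The closed-loop characteristic equation is s² + (4 + 9.9·0.89)s + 9.9·35.7 = 0.
That is s² + 12.81s + 353.4 = 0, so ω_n = 18.8 rad/s and ζ = 12.81/(2·18.8) = 0.3407.
%OS = 100·exp(−πζ/√(1−ζ²)) = 32%.

32%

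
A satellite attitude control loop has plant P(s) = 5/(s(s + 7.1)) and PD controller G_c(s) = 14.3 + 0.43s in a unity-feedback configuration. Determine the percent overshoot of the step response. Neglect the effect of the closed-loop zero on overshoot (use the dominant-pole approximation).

12.8%

Forward path: (14.3 + 0.43s)·5/(s(s+7.1)). The closed-loop characteristic equation is s² + (7.1 + 5·0.43)s + 5·14.3 = 0.
That is s² + 9.25s + 71.5 = 0, so ω_n = 8.456 rad/s and ζ = 9.25/(2·8.456) = 0.547.
%OS = 100·exp(−πζ/√(1−ζ²)) = 12.8%.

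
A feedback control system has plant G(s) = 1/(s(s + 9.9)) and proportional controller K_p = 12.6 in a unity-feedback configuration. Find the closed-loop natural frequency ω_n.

ω_n = 3.55 rad/s

The closed-loop denominator is s(s+9.9) + 12.6·1 = s² + 9.9s + 12.6.
So ω_n² = 12.6 ⇒ ω_n = 3.55 rad/s, and ζ = 9.9/(2ω_n) = 1.39.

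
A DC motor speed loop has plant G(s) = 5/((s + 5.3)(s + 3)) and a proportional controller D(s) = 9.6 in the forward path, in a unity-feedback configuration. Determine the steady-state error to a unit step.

The loop is type 0. Static position error constant K_pos = D(0)·G(0) = 9.6·0.3145 = 3.019.
Steady-state error to a unit step: e_ss = 1/(1+K_pos) = 1/4.019 = 0.249.

0.249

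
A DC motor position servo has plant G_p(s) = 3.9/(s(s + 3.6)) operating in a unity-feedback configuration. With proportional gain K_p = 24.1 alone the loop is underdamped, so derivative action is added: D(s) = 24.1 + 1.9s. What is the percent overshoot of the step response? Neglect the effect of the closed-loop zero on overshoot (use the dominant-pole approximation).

Forward path: (24.1 + 1.9s)·3.9/(s(s+3.6)). The closed-loop characteristic equation is s² + (3.6 + 3.9·1.9)s + 3.9·24.1 = 0.
That is s² + 11.01s + 93.99 = 0, so ω_n = 9.695 rad/s and ζ = 11.01/(2·9.695) = 0.5678.
%OS = 100·exp(−πζ/√(1−ζ²)) = 11.5%.

11.5%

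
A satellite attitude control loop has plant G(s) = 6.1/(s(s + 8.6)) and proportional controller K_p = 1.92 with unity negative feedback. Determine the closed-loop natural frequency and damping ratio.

ω_n = 3.42 rad/s, ζ = 1.26

With unity feedback the closed-loop characteristic equation is s² + 8.6s + 1.92·6.1 = s² + 8.6s + 11.71 = 0.
Matching s² + 2ζω_n s + ω_n²: ω_n = √11.71 = 3.422 rad/s and 2ζω_n = 8.6, so ζ = 8.6/(2·3.422) = 1.26.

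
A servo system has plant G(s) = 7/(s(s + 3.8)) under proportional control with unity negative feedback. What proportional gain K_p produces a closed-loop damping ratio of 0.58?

Closed-loop characteristic equation: s² + 3.8s + K_p·7 = 0.
So ω_n = √(7K_p) and 2ζω_n = 3.8, giving ζ = 3.8/(2√(7K_p)).
Setting ζ = 0.58: √(7K_p) = 3.8/(2·0.58) = 3.276, so K_p = 10.73/7 = 1.53.

K_p = 1.53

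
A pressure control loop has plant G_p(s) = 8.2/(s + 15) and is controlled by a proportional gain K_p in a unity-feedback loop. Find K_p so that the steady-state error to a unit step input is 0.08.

Steady-state error for a unit step on this type-0 loop is 1/(1 + K_p·G_p(0)).
G_p(0) = 0.5467. Require 1/(1 + K_p·0.5467) = 0.08, so 1 + 0.5467·K_p = 12.5.
K_p = (12.5 − 1)/0.5467 = 21.

K_p = 21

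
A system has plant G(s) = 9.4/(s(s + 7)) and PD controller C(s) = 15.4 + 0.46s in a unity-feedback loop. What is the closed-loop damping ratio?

ζ = 0.471

Forward path: (15.4 + 0.46s)·9.4/(s(s+7)). The closed-loop characteristic equation is s² + (7 + 9.4·0.46)s + 9.4·15.4 = 0.
That is s² + 11.32s + 144.8 = 0, so ω_n = 12.03 rad/s and ζ = 11.32/(2·12.03) = 0.4706.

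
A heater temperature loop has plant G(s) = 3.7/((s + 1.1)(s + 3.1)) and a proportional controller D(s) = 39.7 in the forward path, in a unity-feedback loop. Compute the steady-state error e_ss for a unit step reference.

The loop is type 0. Static position error constant K_pos = D(0)·G(0) = 39.7·1.085 = 43.08.
Steady-state error to a unit step: e_ss = 1/(1+K_pos) = 1/44.08 = 0.0227.

0.0227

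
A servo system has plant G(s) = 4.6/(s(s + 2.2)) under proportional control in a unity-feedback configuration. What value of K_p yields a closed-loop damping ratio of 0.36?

Closed-loop characteristic equation: s² + 2.2s + K_p·4.6 = 0.
So ω_n = √(4.6K_p) and 2ζω_n = 2.2, giving ζ = 2.2/(2√(4.6K_p)).
Setting ζ = 0.36: √(4.6K_p) = 2.2/(2·0.36) = 3.056, so K_p = 9.336/4.6 = 2.03.

K_p = 2.03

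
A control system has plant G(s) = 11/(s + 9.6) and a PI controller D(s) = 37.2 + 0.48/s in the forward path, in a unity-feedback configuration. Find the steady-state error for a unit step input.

0

The open loop D(s)G(s) has a pole at the origin (type 1), so the static position error constant is infinite and e_ss = 1/(1+∞) = 0.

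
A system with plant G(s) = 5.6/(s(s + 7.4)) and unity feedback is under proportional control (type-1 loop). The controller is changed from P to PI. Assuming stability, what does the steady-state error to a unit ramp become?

0

The integrator raises the loop to type 2, so K_v → ∞ and e_ss to a ramp is zero.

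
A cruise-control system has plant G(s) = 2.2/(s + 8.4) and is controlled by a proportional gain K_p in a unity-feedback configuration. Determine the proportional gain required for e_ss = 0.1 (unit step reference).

K_p = 34.4

Steady-state error for a unit step on this type-0 loop is 1/(1 + K_p·G(0)).
G(0) = 0.2619. Require 1/(1 + K_p·0.2619) = 0.1, so 1 + 0.2619·K_p = 10.
K_p = (10 − 1)/0.2619 = 34.4.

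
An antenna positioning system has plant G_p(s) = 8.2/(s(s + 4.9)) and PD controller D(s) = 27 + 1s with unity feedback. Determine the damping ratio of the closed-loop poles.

Forward path: (27 + 1s)·8.2/(s(s+4.9)). The closed-loop characteristic equation is s² + (4.9 + 8.2·1)s + 8.2·27 = 0.
That is s² + 13.1s + 221.4 = 0, so ω_n = 14.88 rad/s and ζ = 13.1/(2·14.88) = 0.4402.

ζ = 0.44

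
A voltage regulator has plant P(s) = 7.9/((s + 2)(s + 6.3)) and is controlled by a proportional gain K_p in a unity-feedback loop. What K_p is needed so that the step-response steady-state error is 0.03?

K_p = 51.6

For a type-0 loop with proportional control, e_ss = 1/(1 + K_p·P(0)).
P(0) = 0.627. Require 1/(1 + K_p·0.627) = 0.03, so 1 + 0.627·K_p = 33.33.
K_p = (33.33 − 1)/0.627 = 51.6.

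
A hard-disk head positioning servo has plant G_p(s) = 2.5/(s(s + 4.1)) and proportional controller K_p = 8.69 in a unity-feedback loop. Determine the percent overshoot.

From 1 + K_pG_p(s) = 0: s² + 4.1s + 21.72 = 0 ⇒ ω_n = 4.661, ζ = 0.4398.
%OS = 100·exp(−πζ/√(1−ζ²)) = 100·exp(−π·0.4398/√0.8066) = 21.5%.

21.5%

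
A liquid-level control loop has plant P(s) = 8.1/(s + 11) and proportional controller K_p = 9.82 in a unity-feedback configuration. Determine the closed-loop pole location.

s = -90.54

Closed-loop transfer function: T(s) = K_p·P(s)/(1 + K_p·P(s)) = 79.54/(s + 11 + 79.54) = 79.54/(s + 90.54).
The closed-loop pole is at s = −90.54.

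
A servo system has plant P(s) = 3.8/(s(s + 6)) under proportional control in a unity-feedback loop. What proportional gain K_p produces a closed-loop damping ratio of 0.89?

Closed-loop characteristic equation: s² + 6s + K_p·3.8 = 0.
So ω_n = √(3.8K_p) and 2ζω_n = 6, giving ζ = 6/(2√(3.8K_p)).
Setting ζ = 0.89: √(3.8K_p) = 6/(2·0.89) = 3.371, so K_p = 11.36/3.8 = 2.99.

K_p = 2.99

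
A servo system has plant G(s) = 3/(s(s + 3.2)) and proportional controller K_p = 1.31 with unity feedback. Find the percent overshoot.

1.36%

From 1 + K_pG(s) = 0: s² + 3.2s + 3.93 = 0 ⇒ ω_n = 1.982, ζ = 0.8071.
%OS = 100·exp(−πζ/√(1−ζ²)) = 100·exp(−π·0.8071/√0.3486) = 1.36%.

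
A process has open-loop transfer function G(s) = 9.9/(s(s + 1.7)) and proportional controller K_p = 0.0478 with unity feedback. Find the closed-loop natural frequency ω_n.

1 + K_p·G(s) = 0 gives s² + 1.7s + 0.4732 = 0.
So ω_n² = 0.4732 ⇒ ω_n = 0.6879 rad/s, and ζ = 1.7/(2ω_n) = 1.24.

ω_n = 0.688 rad/s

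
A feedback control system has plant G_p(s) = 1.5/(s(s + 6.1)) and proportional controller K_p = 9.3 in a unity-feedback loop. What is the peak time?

Closed-loop characteristic equation: s² + 6.1s + 13.95 = 0, so ω_n = 3.735 rad/s and ζ = 6.1/(2·3.735) = 0.8166.
Damped frequency ω_d = ω_n√(1−ζ²) = 2.156 rad/s, so peak time T_p = π/ω_d = 1.46 s.

T_p = 1.46 s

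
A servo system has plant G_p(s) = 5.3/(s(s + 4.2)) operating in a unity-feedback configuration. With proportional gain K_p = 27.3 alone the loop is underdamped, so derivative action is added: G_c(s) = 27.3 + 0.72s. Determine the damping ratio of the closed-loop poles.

ζ = 0.333

Forward path: (27.3 + 0.72s)·5.3/(s(s+4.2)). The closed-loop characteristic equation is s² + (4.2 + 5.3·0.72)s + 5.3·27.3 = 0.
That is s² + 8.016s + 144.7 = 0, so ω_n = 12.03 rad/s and ζ = 8.016/(2·12.03) = 0.3332.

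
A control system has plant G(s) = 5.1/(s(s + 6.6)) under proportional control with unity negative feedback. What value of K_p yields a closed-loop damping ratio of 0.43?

K_p = 11.5

Closed-loop characteristic equation: s² + 6.6s + K_p·5.1 = 0.
So ω_n = √(5.1K_p) and 2ζω_n = 6.6, giving ζ = 6.6/(2√(5.1K_p)).
Setting ζ = 0.43: √(5.1K_p) = 6.6/(2·0.43) = 7.674, so K_p = 58.9/5.1 = 11.5.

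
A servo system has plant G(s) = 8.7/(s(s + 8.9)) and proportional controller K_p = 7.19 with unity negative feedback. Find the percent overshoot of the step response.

11.8%

The closed-loop denominator s² + 8.9s + 62.55 gives ω_n = √62.55 = 7.909 and ζ = 8.9/(2ω_n) = 0.5626.
%OS = 100·exp(−πζ/√(1−ζ²)) = 100·exp(−π·0.5626/√0.6834) = 11.8%.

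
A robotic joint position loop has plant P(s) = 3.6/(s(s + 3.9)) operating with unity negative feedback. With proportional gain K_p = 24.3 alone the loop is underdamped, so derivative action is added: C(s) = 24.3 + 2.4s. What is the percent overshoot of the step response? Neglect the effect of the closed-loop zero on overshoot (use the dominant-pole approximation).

Forward path: (24.3 + 2.4s)·3.6/(s(s+3.9)). The closed-loop characteristic equation is s² + (3.9 + 3.6·2.4)s + 3.6·24.3 = 0.
That is s² + 12.54s + 87.48 = 0, so ω_n = 9.353 rad/s and ζ = 12.54/(2·9.353) = 0.6704.
%OS = 100·exp(−πζ/√(1−ζ²)) = 5.85%.

5.85%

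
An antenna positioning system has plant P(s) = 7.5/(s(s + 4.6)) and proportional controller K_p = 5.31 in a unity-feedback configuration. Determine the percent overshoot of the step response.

The closed-loop denominator s² + 4.6s + 39.82 gives ω_n = √39.82 = 6.311 and ζ = 4.6/(2ω_n) = 0.3645.
%OS = 100·exp(−πζ/√(1−ζ²)) = 100·exp(−π·0.3645/√0.8672) = 29.2%.

29.2%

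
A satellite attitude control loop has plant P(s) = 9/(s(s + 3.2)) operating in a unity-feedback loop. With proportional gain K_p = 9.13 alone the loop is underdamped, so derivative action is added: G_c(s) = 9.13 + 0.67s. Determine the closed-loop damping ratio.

Forward path: (9.13 + 0.67s)·9/(s(s+3.2)). The closed-loop characteristic equation is s² + (3.2 + 9·0.67)s + 9·9.13 = 0.
That is s² + 9.23s + 82.17 = 0, so ω_n = 9.065 rad/s and ζ = 9.23/(2·9.065) = 0.5091.

ζ = 0.509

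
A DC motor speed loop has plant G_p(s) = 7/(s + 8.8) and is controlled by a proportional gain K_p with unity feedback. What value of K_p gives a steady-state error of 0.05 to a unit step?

The loop is type 0, so e_ss(step) = 1/(1 + K_pos) with K_pos = K_p·G_p(0).
G_p(0) = 0.7955. Require 1/(1 + K_p·0.7955) = 0.05, so 1 + 0.7955·K_p = 20.
K_p = (20 − 1)/0.7955 = 23.9.

K_p = 23.9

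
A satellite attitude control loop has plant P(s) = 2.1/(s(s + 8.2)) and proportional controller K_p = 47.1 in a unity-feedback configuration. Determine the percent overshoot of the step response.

Closed-loop characteristic equation: s² + 8.2s + 98.91 = 0, so ω_n = 9.945 rad/s and ζ = 8.2/(2·9.945) = 0.4123.
%OS = 100·exp(−πζ/√(1−ζ²)) = 100·exp(−π·0.4123/√0.83) = 24.1%.

24.1%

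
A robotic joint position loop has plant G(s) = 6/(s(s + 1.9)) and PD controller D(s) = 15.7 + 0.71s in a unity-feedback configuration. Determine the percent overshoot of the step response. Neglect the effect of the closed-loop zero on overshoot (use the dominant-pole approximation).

Forward path: (15.7 + 0.71s)·6/(s(s+1.9)). The closed-loop characteristic equation is s² + (1.9 + 6·0.71)s + 6·15.7 = 0.
That is s² + 6.16s + 94.2 = 0, so ω_n = 9.706 rad/s and ζ = 6.16/(2·9.706) = 0.3173.
%OS = 100·exp(−πζ/√(1−ζ²)) = 34.9%.

34.9%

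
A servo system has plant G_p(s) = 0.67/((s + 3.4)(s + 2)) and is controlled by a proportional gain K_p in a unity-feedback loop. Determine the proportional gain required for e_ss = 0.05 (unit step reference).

K_p = 193

Steady-state error for a unit step on this type-0 loop is 1/(1 + K_p·G_p(0)).
G_p(0) = 0.09853. Require 1/(1 + K_p·0.09853) = 0.05, so 1 + 0.09853·K_p = 20.
K_p = (20 − 1)/0.09853 = 193.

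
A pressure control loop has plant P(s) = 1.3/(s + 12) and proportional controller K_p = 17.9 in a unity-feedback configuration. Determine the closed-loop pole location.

Closed-loop transfer function: T(s) = K_p·P(s)/(1 + K_p·P(s)) = 23.27/(s + 12 + 23.27) = 23.27/(s + 35.27).
The closed-loop pole is at s = −35.27.

s = -35.27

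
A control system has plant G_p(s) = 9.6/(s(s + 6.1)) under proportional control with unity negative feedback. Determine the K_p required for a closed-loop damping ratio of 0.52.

K_p = 3.58

Closed-loop characteristic equation: s² + 6.1s + K_p·9.6 = 0.
So ω_n = √(9.6K_p) and 2ζω_n = 6.1, giving ζ = 6.1/(2√(9.6K_p)).
Setting ζ = 0.52: √(9.6K_p) = 6.1/(2·0.52) = 5.865, so K_p = 34.4/9.6 = 3.58.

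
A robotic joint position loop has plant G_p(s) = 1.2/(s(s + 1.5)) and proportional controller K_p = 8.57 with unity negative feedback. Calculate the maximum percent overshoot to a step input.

Closed-loop characteristic equation: s² + 1.5s + 10.28 = 0, so ω_n = 3.207 rad/s and ζ = 1.5/(2·3.207) = 0.2339.
%OS = 100·exp(−πζ/√(1−ζ²)) = 100·exp(−π·0.2339/√0.9453) = 47%.

47%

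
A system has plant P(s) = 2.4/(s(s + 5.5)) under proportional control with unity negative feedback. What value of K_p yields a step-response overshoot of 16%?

K_p = 12.4

From %OS = 100·exp(−πζ/√(1−ζ²)) = 16%, ζ = −ln(0.16)/√(π²+ln²(0.16)) = 0.5039.
Characteristic equation s² + 5.5s + 2.4K_p = 0 gives ζ = 5.5/(2√(2.4K_p)).
Setting ζ = 0.5039: √(2.4K_p) = 5.5/(2·0.5039) = 5.458, so K_p = 29.79/2.4 = 12.4.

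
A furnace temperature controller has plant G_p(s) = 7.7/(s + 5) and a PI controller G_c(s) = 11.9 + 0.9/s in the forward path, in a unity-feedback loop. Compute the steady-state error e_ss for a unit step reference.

The open loop G_c(s)G_p(s) has a pole at the origin (type 1), so the static position error constant is infinite and e_ss = 1/(1+∞) = 0.

0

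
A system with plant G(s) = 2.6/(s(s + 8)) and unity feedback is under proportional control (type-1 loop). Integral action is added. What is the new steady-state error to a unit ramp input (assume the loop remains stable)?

The integrator raises the loop to type 2, so K_v → ∞ and e_ss to a ramp is zero.

0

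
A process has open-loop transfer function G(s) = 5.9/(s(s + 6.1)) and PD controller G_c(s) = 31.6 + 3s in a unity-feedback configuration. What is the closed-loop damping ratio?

Forward path: (31.6 + 3s)·5.9/(s(s+6.1)). The closed-loop characteristic equation is s² + (6.1 + 5.9·3)s + 5.9·31.6 = 0.
That is s² + 23.8s + 186.4 = 0, so ω_n = 13.65 rad/s and ζ = 23.8/(2·13.65) = 0.8715.

ζ = 0.872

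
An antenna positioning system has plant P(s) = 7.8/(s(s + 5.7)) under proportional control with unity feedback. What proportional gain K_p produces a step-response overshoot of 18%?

K_p = 4.54

From %OS = 100·exp(−πζ/√(1−ζ²)) = 18%, ζ = −ln(0.18)/√(π²+ln²(0.18)) = 0.4791.
Characteristic equation s² + 5.7s + 7.8K_p = 0 gives ζ = 5.7/(2√(7.8K_p)).
Setting ζ = 0.4791: √(7.8K_p) = 5.7/(2·0.4791) = 5.949, so K_p = 35.38/7.8 = 4.54.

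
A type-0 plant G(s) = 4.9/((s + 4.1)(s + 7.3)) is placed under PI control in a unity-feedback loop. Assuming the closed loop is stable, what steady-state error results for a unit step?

0

The PI controller's integrator makes the forward path type 1, so e_ss to a step is zero.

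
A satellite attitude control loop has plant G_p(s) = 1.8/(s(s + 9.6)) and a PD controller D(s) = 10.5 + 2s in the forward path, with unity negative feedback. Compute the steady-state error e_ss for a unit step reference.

The open loop D(s)G_p(s) has a pole at the origin (type 1), so the static position error constant is infinite and e_ss = 1/(1+∞) = 0.

0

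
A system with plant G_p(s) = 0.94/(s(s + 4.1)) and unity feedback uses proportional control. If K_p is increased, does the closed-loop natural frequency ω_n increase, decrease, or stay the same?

ω_n = √(0.94·K_p), which grows with K_p.

increase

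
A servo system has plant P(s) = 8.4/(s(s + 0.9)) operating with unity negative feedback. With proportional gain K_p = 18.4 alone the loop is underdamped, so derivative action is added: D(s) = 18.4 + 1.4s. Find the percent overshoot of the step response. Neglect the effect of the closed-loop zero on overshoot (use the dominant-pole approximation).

Forward path: (18.4 + 1.4s)·8.4/(s(s+0.9)). The closed-loop characteristic equation is s² + (0.9 + 8.4·1.4)s + 8.4·18.4 = 0.
That is s² + 12.66s + 154.6 = 0, so ω_n = 12.43 rad/s and ζ = 12.66/(2·12.43) = 0.5092.
%OS = 100·exp(−πζ/√(1−ζ²)) = 15.6%.

15.6%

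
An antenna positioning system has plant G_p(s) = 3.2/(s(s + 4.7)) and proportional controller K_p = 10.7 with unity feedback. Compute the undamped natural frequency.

ω_n = 5.85 rad/s

The closed-loop denominator is s(s+4.7) + 10.7·3.2 = s² + 4.7s + 34.24.
Matching s² + 2ζω_n s + ω_n²: ω_n = √34.24 = 5.851 rad/s and 2ζω_n = 4.7, so ζ = 4.7/(2·5.851) = 0.402.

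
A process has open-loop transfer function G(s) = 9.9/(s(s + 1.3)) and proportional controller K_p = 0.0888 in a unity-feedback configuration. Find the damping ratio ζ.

1 + K_p·G(s) = 0 gives s² + 1.3s + 0.8791 = 0.
So ω_n² = 0.8791 ⇒ ω_n = 0.9376 rad/s, and ζ = 1.3/(2ω_n) = 0.693.

ζ = 0.693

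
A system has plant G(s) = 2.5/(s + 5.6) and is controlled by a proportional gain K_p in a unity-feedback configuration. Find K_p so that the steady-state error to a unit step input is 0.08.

K_p = 25.8

For a type-0 loop with proportional control, e_ss = 1/(1 + K_p·G(0)).
G(0) = 0.4464. Require 1/(1 + K_p·0.4464) = 0.08, so 1 + 0.4464·K_p = 12.5.
K_p = (12.5 − 1)/0.4464 = 25.8.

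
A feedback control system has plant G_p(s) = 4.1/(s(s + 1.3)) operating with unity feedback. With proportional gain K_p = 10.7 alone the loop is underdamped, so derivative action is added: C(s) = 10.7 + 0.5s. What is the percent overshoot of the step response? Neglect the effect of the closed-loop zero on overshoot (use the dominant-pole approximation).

44%

Forward path: (10.7 + 0.5s)·4.1/(s(s+1.3)). The closed-loop characteristic equation is s² + (1.3 + 4.1·0.5)s + 4.1·10.7 = 0.
That is s² + 3.35s + 43.87 = 0, so ω_n = 6.623 rad/s and ζ = 3.35/(2·6.623) = 0.2529.
%OS = 100·exp(−πζ/√(1−ζ²)) = 44%.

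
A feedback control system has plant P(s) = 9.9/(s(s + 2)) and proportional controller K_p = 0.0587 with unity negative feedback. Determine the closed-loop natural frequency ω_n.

1 + K_p·P(s) = 0 gives s² + 2s + 0.5811 = 0.
Matching s² + 2ζω_n s + ω_n²: ω_n = √0.5811 = 0.7623 rad/s and 2ζω_n = 2, so ζ = 2/(2·0.7623) = 1.31.

ω_n = 0.762 rad/s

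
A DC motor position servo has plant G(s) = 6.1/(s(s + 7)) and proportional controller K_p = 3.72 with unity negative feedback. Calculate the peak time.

Closed-loop characteristic equation: s² + 7s + 22.69 = 0, so ω_n = 4.764 rad/s and ζ = 7/(2·4.764) = 0.7347.
Damped frequency ω_d = ω_n√(1−ζ²) = 3.231 rad/s, so peak time T_p = π/ω_d = 0.972 s.

T_p = 0.972 s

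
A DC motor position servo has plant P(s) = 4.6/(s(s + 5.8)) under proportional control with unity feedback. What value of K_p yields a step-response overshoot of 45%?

K_p = 30.1

From %OS = 100·exp(−πζ/√(1−ζ²)) = 45%, ζ = −ln(0.45)/√(π²+ln²(0.45)) = 0.2463.
Characteristic equation s² + 5.8s + 4.6K_p = 0 gives ζ = 5.8/(2√(4.6K_p)).
Setting ζ = 0.2463: √(4.6K_p) = 5.8/(2·0.2463) = 11.77, so K_p = 138.6/4.6 = 30.1.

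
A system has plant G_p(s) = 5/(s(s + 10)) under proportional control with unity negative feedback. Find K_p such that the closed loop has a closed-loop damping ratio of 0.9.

K_p = 6.17

Closed-loop characteristic equation: s² + 10s + K_p·5 = 0.
So ω_n = √(5K_p) and 2ζω_n = 10, giving ζ = 10/(2√(5K_p)).
Setting ζ = 0.9: √(5K_p) = 10/(2·0.9) = 5.556, so K_p = 30.86/5 = 6.17.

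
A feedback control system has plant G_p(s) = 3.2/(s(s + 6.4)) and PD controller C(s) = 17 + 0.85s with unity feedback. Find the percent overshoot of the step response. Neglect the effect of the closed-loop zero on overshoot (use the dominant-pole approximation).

Forward path: (17 + 0.85s)·3.2/(s(s+6.4)). The closed-loop characteristic equation is s² + (6.4 + 3.2·0.85)s + 3.2·17 = 0.
That is s² + 9.12s + 54.4 = 0, so ω_n = 7.376 rad/s and ζ = 9.12/(2·7.376) = 0.6183.
%OS = 100·exp(−πζ/√(1−ζ²)) = 8.45%.

8.45%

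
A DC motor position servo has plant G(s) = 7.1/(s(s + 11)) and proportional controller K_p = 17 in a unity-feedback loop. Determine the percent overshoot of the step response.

From 1 + K_pG(s) = 0: s² + 11s + 120.7 = 0 ⇒ ω_n = 10.99, ζ = 0.5006.
%OS = 100·exp(−πζ/√(1−ζ²)) = 100·exp(−π·0.5006/√0.7494) = 16.3%.

16.3%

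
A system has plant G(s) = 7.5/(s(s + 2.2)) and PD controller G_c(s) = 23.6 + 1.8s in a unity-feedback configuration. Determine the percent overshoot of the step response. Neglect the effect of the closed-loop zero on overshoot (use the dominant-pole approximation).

Forward path: (23.6 + 1.8s)·7.5/(s(s+2.2)). The closed-loop characteristic equation is s² + (2.2 + 7.5·1.8)s + 7.5·23.6 = 0.
That is s² + 15.7s + 177 = 0, so ω_n = 13.3 rad/s and ζ = 15.7/(2·13.3) = 0.59.
%OS = 100·exp(−πζ/√(1−ζ²)) = 10.1%.

10.1%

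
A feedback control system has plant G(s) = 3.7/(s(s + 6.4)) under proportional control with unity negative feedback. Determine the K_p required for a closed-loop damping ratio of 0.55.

K_p = 9.15

Closed-loop characteristic equation: s² + 6.4s + K_p·3.7 = 0.
So ω_n = √(3.7K_p) and 2ζω_n = 6.4, giving ζ = 6.4/(2√(3.7K_p)).
Setting ζ = 0.55: √(3.7K_p) = 6.4/(2·0.55) = 5.818, so K_p = 33.85/3.7 = 9.15.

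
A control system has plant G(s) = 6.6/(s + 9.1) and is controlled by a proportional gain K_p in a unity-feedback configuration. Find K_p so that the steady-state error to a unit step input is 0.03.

The loop is type 0, so e_ss(step) = 1/(1 + K_pos) with K_pos = K_p·G(0).
G(0) = 0.7253. Require 1/(1 + K_p·0.7253) = 0.03, so 1 + 0.7253·K_p = 33.33.
K_p = (33.33 − 1)/0.7253 = 44.6.

K_p = 44.6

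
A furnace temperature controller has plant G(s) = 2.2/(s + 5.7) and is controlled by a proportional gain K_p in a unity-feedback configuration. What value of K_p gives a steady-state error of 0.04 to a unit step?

K_p = 62.2

The loop is type 0, so e_ss(step) = 1/(1 + K_pos) with K_pos = K_p·G(0).
G(0) = 0.386. Require 1/(1 + K_p·0.386) = 0.04, so 1 + 0.386·K_p = 25.
K_p = (25 − 1)/0.386 = 62.2.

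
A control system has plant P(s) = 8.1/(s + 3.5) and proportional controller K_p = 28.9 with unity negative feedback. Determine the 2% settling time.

Closed-loop transfer function: T(s) = K_p·P(s)/(1 + K_p·P(s)) = 234.1/(s + 3.5 + 234.1) = 234.1/(s + 237.6).
Time constant τ = 1/237.6 = 0.004209 s, so the 2% settling time is about 4τ = 0.0168 s.

T_s ≈ 0.0168 s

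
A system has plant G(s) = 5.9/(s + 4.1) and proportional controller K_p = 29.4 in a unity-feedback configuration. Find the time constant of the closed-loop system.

τ = 0.00563 s

Closed-loop transfer function: T(s) = K_p·G(s)/(1 + K_p·G(s)) = 173.5/(s + 4.1 + 173.5) = 173.5/(s + 177.6).
Time constant τ = 1/177.6 = 0.00563 s.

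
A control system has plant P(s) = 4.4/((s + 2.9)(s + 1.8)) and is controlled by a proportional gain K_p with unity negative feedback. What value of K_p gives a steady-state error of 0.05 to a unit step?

K_p = 22.5

For a type-0 loop with proportional control, e_ss = 1/(1 + K_p·P(0)).
P(0) = 0.8429. Require 1/(1 + K_p·0.8429) = 0.05, so 1 + 0.8429·K_p = 20.
K_p = (20 − 1)/0.8429 = 22.5.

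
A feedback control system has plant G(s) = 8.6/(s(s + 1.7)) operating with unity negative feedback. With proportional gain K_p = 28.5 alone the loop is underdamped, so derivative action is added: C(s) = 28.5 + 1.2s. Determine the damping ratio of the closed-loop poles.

ζ = 0.384

Forward path: (28.5 + 1.2s)·8.6/(s(s+1.7)). The closed-loop characteristic equation is s² + (1.7 + 8.6·1.2)s + 8.6·28.5 = 0.
That is s² + 12.02s + 245.1 = 0, so ω_n = 15.66 rad/s and ζ = 12.02/(2·15.66) = 0.3839.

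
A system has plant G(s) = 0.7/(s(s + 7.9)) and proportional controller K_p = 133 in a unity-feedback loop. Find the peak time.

T_p = 0.357 s

The closed-loop denominator s² + 7.9s + 93.1 gives ω_n = √93.1 = 9.649 and ζ = 7.9/(2ω_n) = 0.4094.
Damped frequency ω_d = ω_n√(1−ζ²) = 8.803 rad/s, so peak time T_p = π/ω_d = 0.357 s.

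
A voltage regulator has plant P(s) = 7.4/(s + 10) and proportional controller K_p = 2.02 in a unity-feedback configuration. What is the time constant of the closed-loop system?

τ = 0.0401 s

Closed-loop transfer function: T(s) = K_p·P(s)/(1 + K_p·P(s)) = 14.95/(s + 10 + 14.95) = 14.95/(s + 24.95).
Time constant τ = 1/24.95 = 0.0401 s.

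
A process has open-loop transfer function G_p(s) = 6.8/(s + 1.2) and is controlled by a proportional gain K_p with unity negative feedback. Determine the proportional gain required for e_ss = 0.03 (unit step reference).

The loop is type 0, so e_ss(step) = 1/(1 + K_pos) with K_pos = K_p·G_p(0).
G_p(0) = 5.667. Require 1/(1 + K_p·5.667) = 0.03, so 1 + 5.667·K_p = 33.33.
K_p = (33.33 − 1)/5.667 = 5.71.

K_p = 5.71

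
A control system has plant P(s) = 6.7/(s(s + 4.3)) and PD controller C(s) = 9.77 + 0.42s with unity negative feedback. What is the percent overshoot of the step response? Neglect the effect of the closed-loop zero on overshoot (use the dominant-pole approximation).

21.5%

Forward path: (9.77 + 0.42s)·6.7/(s(s+4.3)). The closed-loop characteristic equation is s² + (4.3 + 6.7·0.42)s + 6.7·9.77 = 0.
That is s² + 7.114s + 65.46 = 0, so ω_n = 8.091 rad/s and ζ = 7.114/(2·8.091) = 0.4396.
%OS = 100·exp(−πζ/√(1−ζ²)) = 21.5%.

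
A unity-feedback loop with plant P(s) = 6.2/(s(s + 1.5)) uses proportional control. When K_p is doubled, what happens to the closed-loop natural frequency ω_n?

ω_n = √(6.2·K_p), which grows with K_p.

increase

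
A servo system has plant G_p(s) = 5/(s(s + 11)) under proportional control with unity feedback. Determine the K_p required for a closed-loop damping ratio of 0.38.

K_p = 41.9

Closed-loop characteristic equation: s² + 11s + K_p·5 = 0.
So ω_n = √(5K_p) and 2ζω_n = 11, giving ζ = 11/(2√(5K_p)).
Setting ζ = 0.38: √(5K_p) = 11/(2·0.38) = 14.47, so K_p = 209.5/5 = 41.9.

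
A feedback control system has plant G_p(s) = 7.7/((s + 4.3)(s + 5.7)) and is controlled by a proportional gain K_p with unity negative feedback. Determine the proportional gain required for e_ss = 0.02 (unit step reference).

For a type-0 loop with proportional control, e_ss = 1/(1 + K_p·G_p(0)).
G_p(0) = 0.3142. Require 1/(1 + K_p·0.3142) = 0.02, so 1 + 0.3142·K_p = 50.
K_p = (50 − 1)/0.3142 = 156.

K_p = 156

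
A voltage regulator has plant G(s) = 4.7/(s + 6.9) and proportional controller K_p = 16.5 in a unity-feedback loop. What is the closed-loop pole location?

s = -84.45

Closed-loop transfer function: T(s) = K_p·G(s)/(1 + K_p·G(s)) = 77.55/(s + 6.9 + 77.55) = 77.55/(s + 84.45).
The closed-loop pole is at s = −84.45.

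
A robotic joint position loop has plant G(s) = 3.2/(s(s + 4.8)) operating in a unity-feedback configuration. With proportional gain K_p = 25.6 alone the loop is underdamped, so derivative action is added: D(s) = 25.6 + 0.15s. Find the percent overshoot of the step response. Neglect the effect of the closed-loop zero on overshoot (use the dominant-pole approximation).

38.4%

Forward path: (25.6 + 0.15s)·3.2/(s(s+4.8)). The closed-loop characteristic equation is s² + (4.8 + 3.2·0.15)s + 3.2·25.6 = 0.
That is s² + 5.28s + 81.92 = 0, so ω_n = 9.051 rad/s and ζ = 5.28/(2·9.051) = 0.2917.
%OS = 100·exp(−πζ/√(1−ζ²)) = 38.4%.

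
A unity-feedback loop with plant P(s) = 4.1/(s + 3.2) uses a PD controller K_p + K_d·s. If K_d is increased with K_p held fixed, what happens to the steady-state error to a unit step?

K_d affects only the transient (the s-coefficient); the DC loop gain, and hence e_ss, depends only on K_p.

unchanged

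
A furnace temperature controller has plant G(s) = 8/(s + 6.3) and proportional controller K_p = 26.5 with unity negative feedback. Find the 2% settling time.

T_s ≈ 0.0183 s

Closed-loop transfer function: T(s) = K_p·G(s)/(1 + K_p·G(s)) = 212/(s + 6.3 + 212) = 212/(s + 218.3).
Time constant τ = 1/218.3 = 0.004581 s, so the 2% settling time is about 4τ = 0.0183 s.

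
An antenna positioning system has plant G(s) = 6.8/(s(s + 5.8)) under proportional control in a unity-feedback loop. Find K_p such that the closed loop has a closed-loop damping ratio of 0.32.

K_p = 12.1

Closed-loop characteristic equation: s² + 5.8s + K_p·6.8 = 0.
So ω_n = √(6.8K_p) and 2ζω_n = 5.8, giving ζ = 5.8/(2√(6.8K_p)).
Setting ζ = 0.32: √(6.8K_p) = 5.8/(2·0.32) = 9.062, so K_p = 82.13/6.8 = 12.1.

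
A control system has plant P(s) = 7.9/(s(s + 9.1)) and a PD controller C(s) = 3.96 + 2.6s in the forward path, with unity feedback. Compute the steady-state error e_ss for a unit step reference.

0

The open loop C(s)P(s) has a pole at the origin (type 1), so the static position error constant is infinite and e_ss = 1/(1+∞) = 0.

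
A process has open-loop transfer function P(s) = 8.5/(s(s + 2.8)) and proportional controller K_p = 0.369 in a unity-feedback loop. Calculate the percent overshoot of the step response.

1.73%

From 1 + K_pP(s) = 0: s² + 2.8s + 3.136 = 0 ⇒ ω_n = 1.771, ζ = 0.7905.
%OS = 100·exp(−πζ/√(1−ζ²)) = 100·exp(−π·0.7905/√0.3751) = 1.73%.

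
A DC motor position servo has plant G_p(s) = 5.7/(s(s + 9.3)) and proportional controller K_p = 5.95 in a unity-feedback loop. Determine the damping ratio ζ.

ζ = 0.798

The closed-loop denominator is s(s+9.3) + 5.95·5.7 = s² + 9.3s + 33.91.
Matching s² + 2ζω_n s + ω_n²: ω_n = √33.91 = 5.824 rad/s and 2ζω_n = 9.3, so ζ = 9.3/(2·5.824) = 0.798.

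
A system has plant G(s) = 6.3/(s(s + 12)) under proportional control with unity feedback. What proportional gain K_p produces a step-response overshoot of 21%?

From %OS = 100·exp(−πζ/√(1−ζ²)) = 21%, ζ = −ln(0.21)/√(π²+ln²(0.21)) = 0.4449.
Characteristic equation s² + 12s + 6.3K_p = 0 gives ζ = 12/(2√(6.3K_p)).
Setting ζ = 0.4449: √(6.3K_p) = 12/(2·0.4449) = 13.49, so K_p = 181.9/6.3 = 28.9.

K_p = 28.9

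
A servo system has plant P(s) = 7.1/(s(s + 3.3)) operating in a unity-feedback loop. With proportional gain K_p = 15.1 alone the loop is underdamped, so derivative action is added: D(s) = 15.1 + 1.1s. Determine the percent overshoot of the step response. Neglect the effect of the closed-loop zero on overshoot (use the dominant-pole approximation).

Forward path: (15.1 + 1.1s)·7.1/(s(s+3.3)). The closed-loop characteristic equation is s² + (3.3 + 7.1·1.1)s + 7.1·15.1 = 0.
That is s² + 11.11s + 107.2 = 0, so ω_n = 10.35 rad/s and ζ = 11.11/(2·10.35) = 0.5365.
%OS = 100·exp(−πζ/√(1−ζ²)) = 13.6%.

13.6%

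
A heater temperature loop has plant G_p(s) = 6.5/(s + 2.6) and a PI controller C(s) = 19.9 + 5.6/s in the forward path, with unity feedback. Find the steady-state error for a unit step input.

0

The open loop C(s)G_p(s) has a pole at the origin (type 1), so the static position error constant is infinite and e_ss = 1/(1+∞) = 0.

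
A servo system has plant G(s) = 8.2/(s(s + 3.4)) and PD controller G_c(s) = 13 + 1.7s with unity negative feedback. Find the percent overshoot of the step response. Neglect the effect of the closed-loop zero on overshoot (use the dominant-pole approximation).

Forward path: (13 + 1.7s)·8.2/(s(s+3.4)). The closed-loop characteristic equation is s² + (3.4 + 8.2·1.7)s + 8.2·13 = 0.
That is s² + 17.34s + 106.6 = 0, so ω_n = 10.32 rad/s and ζ = 17.34/(2·10.32) = 0.8397.
%OS = 100·exp(−πζ/√(1−ζ²)) = 0.776%.

0.776%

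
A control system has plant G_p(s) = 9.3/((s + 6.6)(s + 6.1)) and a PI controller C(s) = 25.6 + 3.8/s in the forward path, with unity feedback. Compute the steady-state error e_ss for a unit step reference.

0

The open loop C(s)G_p(s) has a pole at the origin (type 1), so the static position error constant is infinite and e_ss = 1/(1+∞) = 0.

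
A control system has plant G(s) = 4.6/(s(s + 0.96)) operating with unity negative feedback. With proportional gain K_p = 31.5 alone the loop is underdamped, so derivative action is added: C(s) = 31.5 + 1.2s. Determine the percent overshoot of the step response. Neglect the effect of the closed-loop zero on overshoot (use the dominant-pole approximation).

Forward path: (31.5 + 1.2s)·4.6/(s(s+0.96)). The closed-loop characteristic equation is s² + (0.96 + 4.6·1.2)s + 4.6·31.5 = 0.
That is s² + 6.48s + 144.9 = 0, so ω_n = 12.04 rad/s and ζ = 6.48/(2·12.04) = 0.2692.
%OS = 100·exp(−πζ/√(1−ζ²)) = 41.6%.

41.6%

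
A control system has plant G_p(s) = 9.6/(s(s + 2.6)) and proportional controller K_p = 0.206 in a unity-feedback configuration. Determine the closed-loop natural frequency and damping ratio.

The closed-loop denominator is s(s+2.6) + 0.206·9.6 = s² + 2.6s + 1.978.
So ω_n² = 1.978 ⇒ ω_n = 1.406 rad/s, and ζ = 2.6/(2ω_n) = 0.924.

ω_n = 1.41 rad/s, ζ = 0.924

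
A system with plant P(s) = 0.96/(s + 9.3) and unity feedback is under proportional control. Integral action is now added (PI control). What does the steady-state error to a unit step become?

The integrator makes K_pos = lim_{s→0} C(s)G(s) infinite, so e_ss = 1/(1+K_pos) = 0.

0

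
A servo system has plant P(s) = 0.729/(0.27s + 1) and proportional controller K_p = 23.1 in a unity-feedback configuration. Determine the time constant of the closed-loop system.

Closed loop: T(s) = K_p·P/(1+K_p·P) = 16.84/(0.27s + 1 + 16.84), with pole at s = −(1 + 16.84)/0.27 = −66.07.
Closed-loop time constant τ = 1/66.07 = 0.0151 s.

τ = 0.0151 s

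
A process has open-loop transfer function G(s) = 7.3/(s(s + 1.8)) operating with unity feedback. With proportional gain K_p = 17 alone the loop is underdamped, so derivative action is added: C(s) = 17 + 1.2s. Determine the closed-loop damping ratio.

Forward path: (17 + 1.2s)·7.3/(s(s+1.8)). The closed-loop characteristic equation is s² + (1.8 + 7.3·1.2)s + 7.3·17 = 0.
That is s² + 10.56s + 124.1 = 0, so ω_n = 11.14 rad/s and ζ = 10.56/(2·11.14) = 0.474.

ζ = 0.474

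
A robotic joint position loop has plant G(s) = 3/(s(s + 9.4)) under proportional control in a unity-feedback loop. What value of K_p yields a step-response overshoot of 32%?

K_p = 63.3

From %OS = 100·exp(−πζ/√(1−ζ²)) = 32%, ζ = −ln(0.32)/√(π²+ln²(0.32)) = 0.341.
Characteristic equation s² + 9.4s + 3K_p = 0 gives ζ = 9.4/(2√(3K_p)).
Setting ζ = 0.341: √(3K_p) = 9.4/(2·0.341) = 13.78, so K_p = 190/3 = 63.3.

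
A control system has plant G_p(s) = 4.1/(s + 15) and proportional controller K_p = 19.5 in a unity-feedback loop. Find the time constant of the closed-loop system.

Closed-loop transfer function: T(s) = K_p·G_p(s)/(1 + K_p·G_p(s)) = 79.95/(s + 15 + 79.95) = 79.95/(s + 94.95).
Time constant τ = 1/94.95 = 0.0105 s.

τ = 0.0105 s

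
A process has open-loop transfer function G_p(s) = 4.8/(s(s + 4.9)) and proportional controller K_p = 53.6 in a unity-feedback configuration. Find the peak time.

The closed-loop denominator s² + 4.9s + 257.3 gives ω_n = √257.3 = 16.04 and ζ = 4.9/(2ω_n) = 0.1527.
Damped frequency ω_d = ω_n√(1−ζ²) = 15.85 rad/s, so peak time T_p = π/ω_d = 0.198 s.

T_p = 0.198 s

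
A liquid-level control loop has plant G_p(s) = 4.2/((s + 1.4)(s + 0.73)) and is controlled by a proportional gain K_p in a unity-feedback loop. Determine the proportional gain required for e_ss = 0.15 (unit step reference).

The loop is type 0, so e_ss(step) = 1/(1 + K_pos) with K_pos = K_p·G_p(0).
G_p(0) = 4.11. Require 1/(1 + K_p·4.11) = 0.15, so 1 + 4.11·K_p = 6.667.
K_p = (6.667 − 1)/4.11 = 1.38.

K_p = 1.38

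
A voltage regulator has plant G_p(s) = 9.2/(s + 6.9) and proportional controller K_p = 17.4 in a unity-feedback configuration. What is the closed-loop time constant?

τ = 0.00599 s

Closed-loop transfer function: T(s) = K_p·G_p(s)/(1 + K_p·G_p(s)) = 160.1/(s + 6.9 + 160.1) = 160.1/(s + 167).
Time constant τ = 1/167 = 0.00599 s.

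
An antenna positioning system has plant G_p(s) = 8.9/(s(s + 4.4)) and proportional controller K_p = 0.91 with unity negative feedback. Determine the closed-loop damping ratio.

ζ = 0.773

The closed-loop denominator is s(s+4.4) + 0.91·8.9 = s² + 4.4s + 8.099.
So ω_n² = 8.099 ⇒ ω_n = 2.846 rad/s, and ζ = 4.4/(2ω_n) = 0.773.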